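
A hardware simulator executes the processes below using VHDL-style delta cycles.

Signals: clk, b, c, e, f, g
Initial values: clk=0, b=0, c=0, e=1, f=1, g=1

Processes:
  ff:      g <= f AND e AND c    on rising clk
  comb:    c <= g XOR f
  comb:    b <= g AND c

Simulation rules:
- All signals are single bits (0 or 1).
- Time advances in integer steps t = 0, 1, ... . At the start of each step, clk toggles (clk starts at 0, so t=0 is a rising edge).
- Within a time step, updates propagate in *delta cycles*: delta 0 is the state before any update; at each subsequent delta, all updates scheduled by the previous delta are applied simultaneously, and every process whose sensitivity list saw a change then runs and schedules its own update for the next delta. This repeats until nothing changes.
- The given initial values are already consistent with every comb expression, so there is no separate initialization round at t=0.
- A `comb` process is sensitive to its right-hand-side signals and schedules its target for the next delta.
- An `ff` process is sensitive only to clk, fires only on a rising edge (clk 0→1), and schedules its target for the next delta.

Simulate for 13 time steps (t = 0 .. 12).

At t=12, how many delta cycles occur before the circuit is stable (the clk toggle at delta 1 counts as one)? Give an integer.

t=0 Δ0: c=0 f=1 clk=0 b=0 g=1 e=1
  Δ1: clk:0→1
  Δ2: g:1→0
  Δ3: c:0→1
  (3Δ to stable)
t=1 Δ0: c=1 f=1 clk=1 b=0 g=0 e=1
  Δ1: clk:1→0
  (1Δ to stable)
t=2 Δ0: c=1 f=1 clk=0 b=0 g=0 e=1
  Δ1: clk:0→1
  Δ2: g:0→1
  Δ3: c:1→0, b:0→1
  Δ4: b:1→0
  (4Δ to stable)
t=3 Δ0: c=0 f=1 clk=1 b=0 g=1 e=1
  Δ1: clk:1→0
  (1Δ to stable)
t=4 Δ0: c=0 f=1 clk=0 b=0 g=1 e=1
  Δ1: clk:0→1
  Δ2: g:1→0
  Δ3: c:0→1
  (3Δ to stable)
t=5 Δ0: c=1 f=1 clk=1 b=0 g=0 e=1
  Δ1: clk:1→0
  (1Δ to stable)
t=6 Δ0: c=1 f=1 clk=0 b=0 g=0 e=1
  Δ1: clk:0→1
  Δ2: g:0→1
  Δ3: c:1→0, b:0→1
  Δ4: b:1→0
  (4Δ to stable)
t=7 Δ0: c=0 f=1 clk=1 b=0 g=1 e=1
  Δ1: clk:1→0
  (1Δ to stable)
t=8 Δ0: c=0 f=1 clk=0 b=0 g=1 e=1
  Δ1: clk:0→1
  Δ2: g:1→0
  Δ3: c:0→1
  (3Δ to stable)
t=9 Δ0: c=1 f=1 clk=1 b=0 g=0 e=1
  Δ1: clk:1→0
  (1Δ to stable)
t=10 Δ0: c=1 f=1 clk=0 b=0 g=0 e=1
  Δ1: clk:0→1
  Δ2: g:0→1
  Δ3: c:1→0, b:0→1
  Δ4: b:1→0
  (4Δ to stable)
t=11 Δ0: c=0 f=1 clk=1 b=0 g=1 e=1
  Δ1: clk:1→0
  (1Δ to stable)
t=12 Δ0: c=0 f=1 clk=0 b=0 g=1 e=1
  Δ1: clk:0→1
  Δ2: g:1→0
  Δ3: c:0→1
  (3Δ to stable)

3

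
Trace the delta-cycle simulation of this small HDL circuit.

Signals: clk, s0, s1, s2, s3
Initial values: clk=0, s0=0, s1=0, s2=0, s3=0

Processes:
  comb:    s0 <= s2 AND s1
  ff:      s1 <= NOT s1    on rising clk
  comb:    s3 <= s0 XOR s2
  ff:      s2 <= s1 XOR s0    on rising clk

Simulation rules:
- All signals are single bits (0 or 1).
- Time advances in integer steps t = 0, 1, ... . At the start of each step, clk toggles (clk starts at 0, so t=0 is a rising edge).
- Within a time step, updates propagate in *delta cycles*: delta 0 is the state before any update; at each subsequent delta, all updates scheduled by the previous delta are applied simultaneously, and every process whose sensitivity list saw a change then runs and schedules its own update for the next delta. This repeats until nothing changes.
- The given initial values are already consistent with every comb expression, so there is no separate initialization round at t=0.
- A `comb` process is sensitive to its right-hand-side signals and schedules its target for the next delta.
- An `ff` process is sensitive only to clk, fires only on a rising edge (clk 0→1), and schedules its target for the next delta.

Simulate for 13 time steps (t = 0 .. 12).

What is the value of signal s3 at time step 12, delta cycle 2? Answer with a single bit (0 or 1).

1

[bits: s0,clk,s2,s3,s1]
t=0: Δ0=00000 Δ1=01000 Δ2=01001 | 2Δ
t=1: Δ0=01001 Δ1=00001 | 1Δ
t=2: Δ0=00001 Δ1=01001 Δ2=01100 Δ3=01110 | 3Δ
t=3: Δ0=01110 Δ1=00110 | 1Δ
t=4: Δ0=00110 Δ1=01110 Δ2=01011 Δ3=01001 | 3Δ
t=5: Δ0=01001 Δ1=00001 | 1Δ
t=6: Δ0=00001 Δ1=01001 Δ2=01100 Δ3=01110 | 3Δ
t=7: Δ0=01110 Δ1=00110 | 1Δ
t=8: Δ0=00110 Δ1=01110 Δ2=01011 Δ3=01001 | 3Δ
t=9: Δ0=01001 Δ1=00001 | 1Δ
t=10: Δ0=00001 Δ1=01001 Δ2=01100 Δ3=01110 | 3Δ
t=11: Δ0=01110 Δ1=00110 | 1Δ
t=12: Δ0=00110 Δ1=01110 Δ2=01011 Δ3=01001 | 3Δ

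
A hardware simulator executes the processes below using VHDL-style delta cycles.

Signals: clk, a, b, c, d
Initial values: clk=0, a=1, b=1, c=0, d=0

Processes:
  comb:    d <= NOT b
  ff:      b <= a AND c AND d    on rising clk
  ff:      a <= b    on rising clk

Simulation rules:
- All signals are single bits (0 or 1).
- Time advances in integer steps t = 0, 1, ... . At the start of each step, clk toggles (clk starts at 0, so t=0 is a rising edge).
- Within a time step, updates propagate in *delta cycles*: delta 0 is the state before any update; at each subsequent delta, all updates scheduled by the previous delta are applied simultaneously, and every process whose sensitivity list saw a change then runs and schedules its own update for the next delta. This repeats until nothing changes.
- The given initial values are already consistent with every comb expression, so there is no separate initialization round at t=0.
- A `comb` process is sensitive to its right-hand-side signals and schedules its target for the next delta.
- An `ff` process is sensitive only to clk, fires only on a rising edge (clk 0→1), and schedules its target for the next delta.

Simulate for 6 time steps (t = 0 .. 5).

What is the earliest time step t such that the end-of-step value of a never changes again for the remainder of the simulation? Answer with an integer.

[bits: clk,a,c,b,d]
t=0: Δ0=01010 Δ1=11010 Δ2=11000 Δ3=11001 | 3Δ
t=1: Δ0=11001 Δ1=01001 | 1Δ
t=2: Δ0=01001 Δ1=11001 Δ2=10001 | 2Δ
t=3: Δ0=10001 Δ1=00001 | 1Δ
t=4: Δ0=00001 Δ1=10001 | 1Δ
t=5: Δ0=10001 Δ1=00001 | 1Δ

2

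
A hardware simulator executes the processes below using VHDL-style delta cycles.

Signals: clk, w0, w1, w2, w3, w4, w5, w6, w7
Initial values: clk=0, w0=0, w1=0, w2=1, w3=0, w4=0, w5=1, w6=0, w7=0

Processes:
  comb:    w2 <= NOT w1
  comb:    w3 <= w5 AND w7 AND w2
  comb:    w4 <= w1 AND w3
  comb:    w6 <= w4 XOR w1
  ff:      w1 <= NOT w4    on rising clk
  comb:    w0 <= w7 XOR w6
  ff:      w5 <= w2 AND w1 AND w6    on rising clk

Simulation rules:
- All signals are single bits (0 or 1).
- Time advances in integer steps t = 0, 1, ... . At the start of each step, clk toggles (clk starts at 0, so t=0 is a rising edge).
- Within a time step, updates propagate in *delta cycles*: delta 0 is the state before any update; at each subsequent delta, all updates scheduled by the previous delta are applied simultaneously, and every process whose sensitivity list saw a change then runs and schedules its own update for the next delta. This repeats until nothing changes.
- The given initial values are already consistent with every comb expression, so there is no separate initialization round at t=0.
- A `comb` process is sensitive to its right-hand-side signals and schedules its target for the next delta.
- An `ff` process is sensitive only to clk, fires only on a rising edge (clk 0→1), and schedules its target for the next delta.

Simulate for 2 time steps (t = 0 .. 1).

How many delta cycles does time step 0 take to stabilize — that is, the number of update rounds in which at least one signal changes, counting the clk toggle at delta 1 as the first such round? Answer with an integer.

4

[bits: clk,w2,w3,w7,w5,w0,w6,w1,w4]
t=0: Δ0=010010000 Δ1=110010000 Δ2=110000010 Δ3=100000110 Δ4=100001110 | 4Δ
t=1: Δ0=100001110 Δ1=000001110 | 1Δ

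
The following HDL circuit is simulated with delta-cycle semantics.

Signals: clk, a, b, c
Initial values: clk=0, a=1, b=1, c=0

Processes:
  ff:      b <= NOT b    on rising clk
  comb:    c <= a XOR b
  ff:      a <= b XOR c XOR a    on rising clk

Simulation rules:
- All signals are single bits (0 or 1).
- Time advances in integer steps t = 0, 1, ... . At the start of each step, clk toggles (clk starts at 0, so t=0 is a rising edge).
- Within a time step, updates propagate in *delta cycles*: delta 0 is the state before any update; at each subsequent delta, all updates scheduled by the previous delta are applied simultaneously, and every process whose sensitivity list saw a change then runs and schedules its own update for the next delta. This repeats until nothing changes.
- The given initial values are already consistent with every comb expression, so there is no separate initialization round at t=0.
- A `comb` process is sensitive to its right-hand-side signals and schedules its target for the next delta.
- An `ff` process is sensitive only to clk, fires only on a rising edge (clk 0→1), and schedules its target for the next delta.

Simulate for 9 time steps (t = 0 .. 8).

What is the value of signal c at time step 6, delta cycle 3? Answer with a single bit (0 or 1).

1

[bits: clk,b,a,c]
t=0: Δ0=0110 Δ1=1110 Δ2=1000 | 2Δ
t=1: Δ0=1000 Δ1=0000 | 1Δ
t=2: Δ0=0000 Δ1=1000 Δ2=1100 Δ3=1101 | 3Δ
t=3: Δ0=1101 Δ1=0101 | 1Δ
t=4: Δ0=0101 Δ1=1101 Δ2=1001 Δ3=1000 | 3Δ
t=5: Δ0=1000 Δ1=0000 | 1Δ
t=6: Δ0=0000 Δ1=1000 Δ2=1100 Δ3=1101 | 3Δ
t=7: Δ0=1101 Δ1=0101 | 1Δ
t=8: Δ0=0101 Δ1=1101 Δ2=1001 Δ3=1000 | 3Δ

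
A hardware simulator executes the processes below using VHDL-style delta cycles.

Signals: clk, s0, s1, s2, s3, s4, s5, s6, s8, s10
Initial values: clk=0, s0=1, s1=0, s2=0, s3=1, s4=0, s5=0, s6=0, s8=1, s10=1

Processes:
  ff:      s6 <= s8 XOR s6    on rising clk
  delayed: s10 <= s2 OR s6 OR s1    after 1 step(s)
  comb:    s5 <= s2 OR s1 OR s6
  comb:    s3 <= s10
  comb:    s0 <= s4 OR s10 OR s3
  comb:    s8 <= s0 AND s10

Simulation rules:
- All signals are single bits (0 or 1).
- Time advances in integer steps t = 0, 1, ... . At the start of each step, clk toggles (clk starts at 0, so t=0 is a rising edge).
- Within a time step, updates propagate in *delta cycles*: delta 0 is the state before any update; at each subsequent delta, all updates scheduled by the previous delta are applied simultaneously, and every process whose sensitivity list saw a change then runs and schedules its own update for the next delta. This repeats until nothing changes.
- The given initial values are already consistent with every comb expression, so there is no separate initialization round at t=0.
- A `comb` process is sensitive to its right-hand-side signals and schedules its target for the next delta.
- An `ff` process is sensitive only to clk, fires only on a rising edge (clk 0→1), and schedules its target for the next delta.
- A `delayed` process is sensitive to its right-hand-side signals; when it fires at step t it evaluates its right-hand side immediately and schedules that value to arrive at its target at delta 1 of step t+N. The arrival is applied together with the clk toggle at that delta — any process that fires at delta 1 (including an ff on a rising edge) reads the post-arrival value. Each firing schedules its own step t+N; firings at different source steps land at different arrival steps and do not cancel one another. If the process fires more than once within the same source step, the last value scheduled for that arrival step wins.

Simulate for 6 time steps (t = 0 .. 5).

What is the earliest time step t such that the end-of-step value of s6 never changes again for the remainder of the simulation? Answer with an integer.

2

[bits: s5,s0,s2,s6,s3,clk,s4,s10,s1,s8]
t=0: Δ0=0100100101 Δ1=0100110101 Δ2=0101110101 Δ3=1101110101 | 3Δ
t=1: Δ0=1101110101 Δ1=1101100101 | 1Δ
t=2: Δ0=1101100101 Δ1=1101110101 Δ2=1100110101 Δ3=0100110101 | 3Δ
t=3: Δ0=0100110101 Δ1=0100100001 Δ2=0100000000 Δ3=0000000000 | 3Δ
t=4: Δ0=0000000000 Δ1=0000010000 | 1Δ
t=5: Δ0=0000010000 Δ1=0000000000 | 1Δ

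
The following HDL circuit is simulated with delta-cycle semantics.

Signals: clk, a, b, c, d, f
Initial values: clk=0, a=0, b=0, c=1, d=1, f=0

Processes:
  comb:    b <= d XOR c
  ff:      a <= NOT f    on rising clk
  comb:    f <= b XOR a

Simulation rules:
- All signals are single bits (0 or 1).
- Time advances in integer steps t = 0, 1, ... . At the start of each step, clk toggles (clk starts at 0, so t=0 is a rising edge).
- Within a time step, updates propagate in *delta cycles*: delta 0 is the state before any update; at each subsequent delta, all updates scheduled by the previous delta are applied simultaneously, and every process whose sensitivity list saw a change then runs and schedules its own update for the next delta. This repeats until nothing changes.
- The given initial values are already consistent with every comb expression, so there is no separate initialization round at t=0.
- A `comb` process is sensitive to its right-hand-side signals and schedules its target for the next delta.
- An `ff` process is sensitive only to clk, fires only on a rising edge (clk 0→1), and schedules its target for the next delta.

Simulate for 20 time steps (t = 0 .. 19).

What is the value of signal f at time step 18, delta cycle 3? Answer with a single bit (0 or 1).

t0.Δ0 clk=0 b=0 c=1 d=1 a=0 f=0
t0.Δ1 clk=1 b=0 c=1 d=1 a=0 f=0
t0.Δ2 clk=1 b=0 c=1 d=1 a=1 f=0
t0.Δ3 clk=1 b=0 c=1 d=1 a=1 f=1
t1.Δ0 clk=1 b=0 c=1 d=1 a=1 f=1
t1.Δ1 clk=0 b=0 c=1 d=1 a=1 f=1
t2.Δ0 clk=0 b=0 c=1 d=1 a=1 f=1
t2.Δ1 clk=1 b=0 c=1 d=1 a=1 f=1
t2.Δ2 clk=1 b=0 c=1 d=1 a=0 f=1
t2.Δ3 clk=1 b=0 c=1 d=1 a=0 f=0
t3.Δ0 clk=1 b=0 c=1 d=1 a=0 f=0
t3.Δ1 clk=0 b=0 c=1 d=1 a=0 f=0
t4.Δ0 clk=0 b=0 c=1 d=1 a=0 f=0
t4.Δ1 clk=1 b=0 c=1 d=1 a=0 f=0
t4.Δ2 clk=1 b=0 c=1 d=1 a=1 f=0
t4.Δ3 clk=1 b=0 c=1 d=1 a=1 f=1
t5.Δ0 clk=1 b=0 c=1 d=1 a=1 f=1
t5.Δ1 clk=0 b=0 c=1 d=1 a=1 f=1
t6.Δ0 clk=0 b=0 c=1 d=1 a=1 f=1
t6.Δ1 clk=1 b=0 c=1 d=1 a=1 f=1
t6.Δ2 clk=1 b=0 c=1 d=1 a=0 f=1
t6.Δ3 clk=1 b=0 c=1 d=1 a=0 f=0
t7.Δ0 clk=1 b=0 c=1 d=1 a=0 f=0
t7.Δ1 clk=0 b=0 c=1 d=1 a=0 f=0
t8.Δ0 clk=0 b=0 c=1 d=1 a=0 f=0
t8.Δ1 clk=1 b=0 c=1 d=1 a=0 f=0
t8.Δ2 clk=1 b=0 c=1 d=1 a=1 f=0
t8.Δ3 clk=1 b=0 c=1 d=1 a=1 f=1
t9.Δ0 clk=1 b=0 c=1 d=1 a=1 f=1
t9.Δ1 clk=0 b=0 c=1 d=1 a=1 f=1
t10.Δ0 clk=0 b=0 c=1 d=1 a=1 f=1
t10.Δ1 clk=1 b=0 c=1 d=1 a=1 f=1
t10.Δ2 clk=1 b=0 c=1 d=1 a=0 f=1
t10.Δ3 clk=1 b=0 c=1 d=1 a=0 f=0
t11.Δ0 clk=1 b=0 c=1 d=1 a=0 f=0
t11.Δ1 clk=0 b=0 c=1 d=1 a=0 f=0
t12.Δ0 clk=0 b=0 c=1 d=1 a=0 f=0
t12.Δ1 clk=1 b=0 c=1 d=1 a=0 f=0
t12.Δ2 clk=1 b=0 c=1 d=1 a=1 f=0
t12.Δ3 clk=1 b=0 c=1 d=1 a=1 f=1
t13.Δ0 clk=1 b=0 c=1 d=1 a=1 f=1
t13.Δ1 clk=0 b=0 c=1 d=1 a=1 f=1
t14.Δ0 clk=0 b=0 c=1 d=1 a=1 f=1
t14.Δ1 clk=1 b=0 c=1 d=1 a=1 f=1
t14.Δ2 clk=1 b=0 c=1 d=1 a=0 f=1
t14.Δ3 clk=1 b=0 c=1 d=1 a=0 f=0
t15.Δ0 clk=1 b=0 c=1 d=1 a=0 f=0
t15.Δ1 clk=0 b=0 c=1 d=1 a=0 f=0
t16.Δ0 clk=0 b=0 c=1 d=1 a=0 f=0
t16.Δ1 clk=1 b=0 c=1 d=1 a=0 f=0
t16.Δ2 clk=1 b=0 c=1 d=1 a=1 f=0
t16.Δ3 clk=1 b=0 c=1 d=1 a=1 f=1
t17.Δ0 clk=1 b=0 c=1 d=1 a=1 f=1
t17.Δ1 clk=0 b=0 c=1 d=1 a=1 f=1
t18.Δ0 clk=0 b=0 c=1 d=1 a=1 f=1
t18.Δ1 clk=1 b=0 c=1 d=1 a=1 f=1
t18.Δ2 clk=1 b=0 c=1 d=1 a=0 f=1
t18.Δ3 clk=1 b=0 c=1 d=1 a=0 f=0
t19.Δ0 clk=1 b=0 c=1 d=1 a=0 f=0
t19.Δ1 clk=0 b=0 c=1 d=1 a=0 f=0

0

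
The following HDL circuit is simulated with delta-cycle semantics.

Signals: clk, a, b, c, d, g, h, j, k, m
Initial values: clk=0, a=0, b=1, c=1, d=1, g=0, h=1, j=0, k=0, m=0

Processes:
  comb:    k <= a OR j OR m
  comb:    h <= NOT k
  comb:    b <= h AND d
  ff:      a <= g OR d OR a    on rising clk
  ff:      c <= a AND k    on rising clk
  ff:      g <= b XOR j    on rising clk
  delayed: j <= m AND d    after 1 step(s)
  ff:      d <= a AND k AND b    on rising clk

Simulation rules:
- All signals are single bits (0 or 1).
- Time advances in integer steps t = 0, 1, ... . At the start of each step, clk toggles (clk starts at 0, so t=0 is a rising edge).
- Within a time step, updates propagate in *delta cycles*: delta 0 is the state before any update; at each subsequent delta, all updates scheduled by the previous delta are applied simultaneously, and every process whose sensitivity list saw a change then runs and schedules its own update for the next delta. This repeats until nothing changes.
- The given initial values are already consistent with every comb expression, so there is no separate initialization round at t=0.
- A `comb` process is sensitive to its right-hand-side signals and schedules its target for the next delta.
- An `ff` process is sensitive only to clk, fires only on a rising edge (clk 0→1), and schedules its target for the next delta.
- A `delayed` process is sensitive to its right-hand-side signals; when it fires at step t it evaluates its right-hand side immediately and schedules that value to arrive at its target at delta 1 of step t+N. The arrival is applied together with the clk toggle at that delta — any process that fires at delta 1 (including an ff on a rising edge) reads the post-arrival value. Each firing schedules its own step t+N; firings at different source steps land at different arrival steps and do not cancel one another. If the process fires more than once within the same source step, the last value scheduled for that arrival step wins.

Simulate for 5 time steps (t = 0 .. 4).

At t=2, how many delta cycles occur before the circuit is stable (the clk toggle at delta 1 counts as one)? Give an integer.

[bits: k,b,m,clk,h,j,a,d,c,g]
t=0: Δ0=0100100110 Δ1=0101100110 Δ2=0101101001 Δ3=1001101001 Δ4=1001001001 | 4Δ
t=1: Δ0=1001001001 Δ1=1000001001 | 1Δ
t=2: Δ0=1000001001 Δ1=1001001001 Δ2=1001001010 | 2Δ
t=3: Δ0=1001001010 Δ1=1000001010 | 1Δ
t=4: Δ0=1000001010 Δ1=1001001010 | 1Δ

2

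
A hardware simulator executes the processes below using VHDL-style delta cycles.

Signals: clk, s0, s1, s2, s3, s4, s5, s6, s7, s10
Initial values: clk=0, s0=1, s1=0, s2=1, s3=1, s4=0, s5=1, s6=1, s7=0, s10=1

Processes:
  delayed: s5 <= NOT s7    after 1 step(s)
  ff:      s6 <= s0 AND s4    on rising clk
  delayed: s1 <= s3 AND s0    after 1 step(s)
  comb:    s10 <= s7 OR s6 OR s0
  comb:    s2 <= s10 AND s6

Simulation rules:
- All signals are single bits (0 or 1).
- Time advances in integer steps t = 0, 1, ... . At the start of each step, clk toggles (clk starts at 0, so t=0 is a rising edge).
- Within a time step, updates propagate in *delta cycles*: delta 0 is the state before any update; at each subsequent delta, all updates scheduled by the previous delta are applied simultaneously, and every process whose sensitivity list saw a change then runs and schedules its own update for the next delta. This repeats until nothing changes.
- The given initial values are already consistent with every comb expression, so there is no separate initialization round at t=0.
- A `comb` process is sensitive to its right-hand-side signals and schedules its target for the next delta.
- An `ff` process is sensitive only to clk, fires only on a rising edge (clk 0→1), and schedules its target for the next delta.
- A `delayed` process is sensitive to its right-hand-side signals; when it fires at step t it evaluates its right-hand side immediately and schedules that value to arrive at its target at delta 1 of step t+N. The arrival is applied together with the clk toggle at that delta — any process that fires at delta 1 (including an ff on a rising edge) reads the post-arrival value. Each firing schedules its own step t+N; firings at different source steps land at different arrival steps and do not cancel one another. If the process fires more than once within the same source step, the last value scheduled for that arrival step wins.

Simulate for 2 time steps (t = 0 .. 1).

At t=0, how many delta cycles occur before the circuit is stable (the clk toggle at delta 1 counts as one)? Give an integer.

[bits: s3,s10,s0,s7,s2,s5,s4,s6,s1,clk]
t=0: Δ0=1110110100 Δ1=1110110101 Δ2=1110110001 Δ3=1110010001 | 3Δ
t=1: Δ0=1110010001 Δ1=1110010000 | 1Δ

3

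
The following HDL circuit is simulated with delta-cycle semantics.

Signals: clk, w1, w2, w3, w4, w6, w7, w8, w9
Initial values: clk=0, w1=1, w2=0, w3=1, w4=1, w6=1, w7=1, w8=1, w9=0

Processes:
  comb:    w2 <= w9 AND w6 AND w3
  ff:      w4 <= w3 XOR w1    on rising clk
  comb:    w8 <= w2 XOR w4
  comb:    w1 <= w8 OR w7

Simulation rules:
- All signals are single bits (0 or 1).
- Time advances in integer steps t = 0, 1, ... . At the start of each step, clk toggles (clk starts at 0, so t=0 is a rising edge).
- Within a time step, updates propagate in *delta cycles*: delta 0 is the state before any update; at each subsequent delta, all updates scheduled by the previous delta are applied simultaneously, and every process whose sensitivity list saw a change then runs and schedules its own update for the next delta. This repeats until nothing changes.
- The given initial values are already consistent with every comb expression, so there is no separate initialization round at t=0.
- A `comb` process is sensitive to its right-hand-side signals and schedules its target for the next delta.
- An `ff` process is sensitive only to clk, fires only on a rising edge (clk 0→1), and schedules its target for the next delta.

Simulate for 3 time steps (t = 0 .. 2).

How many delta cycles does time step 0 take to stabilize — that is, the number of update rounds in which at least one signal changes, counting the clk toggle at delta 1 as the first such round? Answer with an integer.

3

t=0 Δ0: w3=1 w8=1 w7=1 w1=1 w6=1 w4=1 w9=0 w2=0 clk=0
  Δ1: clk:0→1
  Δ2: w4:1→0
  Δ3: w8:1→0
  (3Δ to stable)
t=1 Δ0: w3=1 w8=0 w7=1 w1=1 w6=1 w4=0 w9=0 w2=0 clk=1
  Δ1: clk:1→0
  (1Δ to stable)
t=2 Δ0: w3=1 w8=0 w7=1 w1=1 w6=1 w4=0 w9=0 w2=0 clk=0
  Δ1: clk:0→1
  (1Δ to stable)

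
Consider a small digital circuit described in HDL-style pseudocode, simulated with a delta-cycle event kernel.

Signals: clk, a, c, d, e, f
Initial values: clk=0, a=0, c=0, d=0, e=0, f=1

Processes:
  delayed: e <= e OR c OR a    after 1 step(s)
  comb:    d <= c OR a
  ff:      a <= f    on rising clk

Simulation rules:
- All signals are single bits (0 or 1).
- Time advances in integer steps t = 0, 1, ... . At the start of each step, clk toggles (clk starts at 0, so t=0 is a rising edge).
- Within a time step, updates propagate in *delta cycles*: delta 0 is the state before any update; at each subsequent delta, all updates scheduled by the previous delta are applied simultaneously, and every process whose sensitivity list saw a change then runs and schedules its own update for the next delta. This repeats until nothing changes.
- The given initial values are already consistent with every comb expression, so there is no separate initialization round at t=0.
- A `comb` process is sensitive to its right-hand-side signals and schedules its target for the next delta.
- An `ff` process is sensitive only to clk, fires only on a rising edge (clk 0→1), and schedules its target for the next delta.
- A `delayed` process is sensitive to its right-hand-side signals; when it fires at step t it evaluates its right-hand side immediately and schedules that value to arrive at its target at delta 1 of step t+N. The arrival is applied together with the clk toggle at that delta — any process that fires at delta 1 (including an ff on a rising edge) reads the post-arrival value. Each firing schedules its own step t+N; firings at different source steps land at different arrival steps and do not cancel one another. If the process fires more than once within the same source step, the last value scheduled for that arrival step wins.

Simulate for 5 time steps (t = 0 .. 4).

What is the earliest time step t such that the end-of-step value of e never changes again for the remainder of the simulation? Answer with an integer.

[bits: d,c,e,a,f,clk]
t=0: Δ0=000010 Δ1=000011 Δ2=000111 Δ3=100111 | 3Δ
t=1: Δ0=100111 Δ1=101110 | 1Δ
t=2: Δ0=101110 Δ1=101111 | 1Δ
t=3: Δ0=101111 Δ1=101110 | 1Δ
t=4: Δ0=101110 Δ1=101111 | 1Δ

1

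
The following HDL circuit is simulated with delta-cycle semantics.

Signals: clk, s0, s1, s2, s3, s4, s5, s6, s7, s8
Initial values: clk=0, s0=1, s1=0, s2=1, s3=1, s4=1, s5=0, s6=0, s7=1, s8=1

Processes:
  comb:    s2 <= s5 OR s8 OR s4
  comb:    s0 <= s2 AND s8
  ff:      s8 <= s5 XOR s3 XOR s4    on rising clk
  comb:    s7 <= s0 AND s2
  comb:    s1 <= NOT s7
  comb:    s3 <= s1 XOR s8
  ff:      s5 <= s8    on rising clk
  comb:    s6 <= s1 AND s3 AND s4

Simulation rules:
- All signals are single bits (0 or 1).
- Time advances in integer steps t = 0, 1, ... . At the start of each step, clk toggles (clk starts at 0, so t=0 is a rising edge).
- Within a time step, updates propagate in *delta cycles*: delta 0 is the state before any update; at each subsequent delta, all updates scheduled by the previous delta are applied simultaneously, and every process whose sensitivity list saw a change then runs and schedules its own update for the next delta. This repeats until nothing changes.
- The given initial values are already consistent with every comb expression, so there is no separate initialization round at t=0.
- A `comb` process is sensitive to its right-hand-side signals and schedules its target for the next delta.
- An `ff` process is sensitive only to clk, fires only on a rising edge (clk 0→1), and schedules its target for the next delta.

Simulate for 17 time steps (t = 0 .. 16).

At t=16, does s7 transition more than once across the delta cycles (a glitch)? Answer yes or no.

[bits: s6,s0,s7,s5,s3,s4,s1,s8,clk,s2]
t=0: Δ0=0110110101 Δ1=0110110111 Δ2=0111110011 Δ3=0011010011 Δ4=0001010011 Δ5=0001011011 Δ6=0001111011 Δ7=1001111011 | 7Δ
t=1: Δ0=1001111011 Δ1=1001111001 | 1Δ
t=2: Δ0=1001111001 Δ1=1001111011 Δ2=1000111111 Δ3=1100011111 Δ4=0110011111 Δ5=0110010111 Δ6=0110110111 | 6Δ
t=3: Δ0=0110110111 Δ1=0110110101 | 1Δ
t=4: Δ0=0110110101 Δ1=0110110111 Δ2=0111110011 Δ3=0011010011 Δ4=0001010011 Δ5=0001011011 Δ6=0001111011 Δ7=1001111011 | 7Δ
t=5: Δ0=1001111011 Δ1=1001111001 | 1Δ
t=6: Δ0=1001111001 Δ1=1001111011 Δ2=1000111111 Δ3=1100011111 Δ4=0110011111 Δ5=0110010111 Δ6=0110110111 | 6Δ
t=7: Δ0=0110110111 Δ1=0110110101 | 1Δ
t=8: Δ0=0110110101 Δ1=0110110111 Δ2=0111110011 Δ3=0011010011 Δ4=0001010011 Δ5=0001011011 Δ6=0001111011 Δ7=1001111011 | 7Δ
t=9: Δ0=1001111011 Δ1=1001111001 | 1Δ
t=10: Δ0=1001111001 Δ1=1001111011 Δ2=1000111111 Δ3=1100011111 Δ4=0110011111 Δ5=0110010111 Δ6=0110110111 | 6Δ
t=11: Δ0=0110110111 Δ1=0110110101 | 1Δ
t=12: Δ0=0110110101 Δ1=0110110111 Δ2=0111110011 Δ3=0011010011 Δ4=0001010011 Δ5=0001011011 Δ6=0001111011 Δ7=1001111011 | 7Δ
t=13: Δ0=1001111011 Δ1=1001111001 | 1Δ
t=14: Δ0=1001111001 Δ1=1001111011 Δ2=1000111111 Δ3=1100011111 Δ4=0110011111 Δ5=0110010111 Δ6=0110110111 | 6Δ
t=15: Δ0=0110110111 Δ1=0110110101 | 1Δ
t=16: Δ0=0110110101 Δ1=0110110111 Δ2=0111110011 Δ3=0011010011 Δ4=0001010011 Δ5=0001011011 Δ6=0001111011 Δ7=1001111011 | 7Δ

no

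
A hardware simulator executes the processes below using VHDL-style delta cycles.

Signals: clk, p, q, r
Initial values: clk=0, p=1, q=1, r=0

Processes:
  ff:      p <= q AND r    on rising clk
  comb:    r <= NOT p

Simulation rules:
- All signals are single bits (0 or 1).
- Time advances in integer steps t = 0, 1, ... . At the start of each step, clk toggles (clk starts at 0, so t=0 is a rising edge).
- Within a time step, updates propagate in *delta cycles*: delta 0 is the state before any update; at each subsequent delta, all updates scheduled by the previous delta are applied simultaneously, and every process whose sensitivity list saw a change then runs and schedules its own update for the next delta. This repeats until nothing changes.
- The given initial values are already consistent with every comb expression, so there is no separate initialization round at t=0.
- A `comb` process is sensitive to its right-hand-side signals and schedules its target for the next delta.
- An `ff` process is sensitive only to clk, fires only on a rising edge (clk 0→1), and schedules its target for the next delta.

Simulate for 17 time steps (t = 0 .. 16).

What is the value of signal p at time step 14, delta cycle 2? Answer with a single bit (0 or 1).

1

t=0 Δ0: r=0 clk=0 p=1 q=1
  Δ1: clk:0→1
  Δ2: p:1→0
  Δ3: r:0→1
  (3Δ to stable)
t=1 Δ0: r=1 clk=1 p=0 q=1
  Δ1: clk:1→0
  (1Δ to stable)
t=2 Δ0: r=1 clk=0 p=0 q=1
  Δ1: clk:0→1
  Δ2: p:0→1
  Δ3: r:1→0
  (3Δ to stable)
t=3 Δ0: r=0 clk=1 p=1 q=1
  Δ1: clk:1→0
  (1Δ to stable)
t=4 Δ0: r=0 clk=0 p=1 q=1
  Δ1: clk:0→1
  Δ2: p:1→0
  Δ3: r:0→1
  (3Δ to stable)
t=5 Δ0: r=1 clk=1 p=0 q=1
  Δ1: clk:1→0
  (1Δ to stable)
t=6 Δ0: r=1 clk=0 p=0 q=1
  Δ1: clk:0→1
  Δ2: p:0→1
  Δ3: r:1→0
  (3Δ to stable)
t=7 Δ0: r=0 clk=1 p=1 q=1
  Δ1: clk:1→0
  (1Δ to stable)
t=8 Δ0: r=0 clk=0 p=1 q=1
  Δ1: clk:0→1
  Δ2: p:1→0
  Δ3: r:0→1
  (3Δ to stable)
t=9 Δ0: r=1 clk=1 p=0 q=1
  Δ1: clk:1→0
  (1Δ to stable)
t=10 Δ0: r=1 clk=0 p=0 q=1
  Δ1: clk:0→1
  Δ2: p:0→1
  Δ3: r:1→0
  (3Δ to stable)
t=11 Δ0: r=0 clk=1 p=1 q=1
  Δ1: clk:1→0
  (1Δ to stable)
t=12 Δ0: r=0 clk=0 p=1 q=1
  Δ1: clk:0→1
  Δ2: p:1→0
  Δ3: r:0→1
  (3Δ to stable)
t=13 Δ0: r=1 clk=1 p=0 q=1
  Δ1: clk:1→0
  (1Δ to stable)
t=14 Δ0: r=1 clk=0 p=0 q=1
  Δ1: clk:0→1
  Δ2: p:0→1
  Δ3: r:1→0
  (3Δ to stable)
t=15 Δ0: r=0 clk=1 p=1 q=1
  Δ1: clk:1→0
  (1Δ to stable)
t=16 Δ0: r=0 clk=0 p=1 q=1
  Δ1: clk:0→1
  Δ2: p:1→0
  Δ3: r:0→1
  (3Δ to stable)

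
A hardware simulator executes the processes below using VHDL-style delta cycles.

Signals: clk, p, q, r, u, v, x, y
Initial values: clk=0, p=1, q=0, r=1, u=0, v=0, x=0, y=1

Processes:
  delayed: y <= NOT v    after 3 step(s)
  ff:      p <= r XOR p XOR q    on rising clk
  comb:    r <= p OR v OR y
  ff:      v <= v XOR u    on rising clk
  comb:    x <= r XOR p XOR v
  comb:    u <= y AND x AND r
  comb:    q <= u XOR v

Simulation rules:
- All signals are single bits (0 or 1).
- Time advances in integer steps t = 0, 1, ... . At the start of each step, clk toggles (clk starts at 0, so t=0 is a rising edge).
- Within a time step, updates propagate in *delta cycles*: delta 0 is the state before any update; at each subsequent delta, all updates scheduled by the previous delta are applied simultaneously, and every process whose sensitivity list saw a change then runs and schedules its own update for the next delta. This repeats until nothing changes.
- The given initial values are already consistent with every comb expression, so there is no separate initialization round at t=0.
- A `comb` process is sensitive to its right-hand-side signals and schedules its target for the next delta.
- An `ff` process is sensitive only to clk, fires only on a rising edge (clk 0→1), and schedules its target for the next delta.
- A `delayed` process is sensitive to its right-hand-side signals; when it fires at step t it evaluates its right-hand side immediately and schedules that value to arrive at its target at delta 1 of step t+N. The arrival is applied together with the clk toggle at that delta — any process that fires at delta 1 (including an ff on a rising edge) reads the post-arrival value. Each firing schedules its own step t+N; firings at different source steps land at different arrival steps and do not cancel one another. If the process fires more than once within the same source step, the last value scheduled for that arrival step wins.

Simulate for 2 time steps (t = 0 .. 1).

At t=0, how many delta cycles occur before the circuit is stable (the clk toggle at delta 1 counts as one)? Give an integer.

t=0 Δ0: p=1 u=0 r=1 clk=0 y=1 v=0 q=0 x=0
  Δ1: clk:0→1
  Δ2: p:1→0
  Δ3: x:0→1
  Δ4: u:0→1
  Δ5: q:0→1
  (5Δ to stable)
t=1 Δ0: p=0 u=1 r=1 clk=1 y=1 v=0 q=1 x=1
  Δ1: clk:1→0
  (1Δ to stable)

5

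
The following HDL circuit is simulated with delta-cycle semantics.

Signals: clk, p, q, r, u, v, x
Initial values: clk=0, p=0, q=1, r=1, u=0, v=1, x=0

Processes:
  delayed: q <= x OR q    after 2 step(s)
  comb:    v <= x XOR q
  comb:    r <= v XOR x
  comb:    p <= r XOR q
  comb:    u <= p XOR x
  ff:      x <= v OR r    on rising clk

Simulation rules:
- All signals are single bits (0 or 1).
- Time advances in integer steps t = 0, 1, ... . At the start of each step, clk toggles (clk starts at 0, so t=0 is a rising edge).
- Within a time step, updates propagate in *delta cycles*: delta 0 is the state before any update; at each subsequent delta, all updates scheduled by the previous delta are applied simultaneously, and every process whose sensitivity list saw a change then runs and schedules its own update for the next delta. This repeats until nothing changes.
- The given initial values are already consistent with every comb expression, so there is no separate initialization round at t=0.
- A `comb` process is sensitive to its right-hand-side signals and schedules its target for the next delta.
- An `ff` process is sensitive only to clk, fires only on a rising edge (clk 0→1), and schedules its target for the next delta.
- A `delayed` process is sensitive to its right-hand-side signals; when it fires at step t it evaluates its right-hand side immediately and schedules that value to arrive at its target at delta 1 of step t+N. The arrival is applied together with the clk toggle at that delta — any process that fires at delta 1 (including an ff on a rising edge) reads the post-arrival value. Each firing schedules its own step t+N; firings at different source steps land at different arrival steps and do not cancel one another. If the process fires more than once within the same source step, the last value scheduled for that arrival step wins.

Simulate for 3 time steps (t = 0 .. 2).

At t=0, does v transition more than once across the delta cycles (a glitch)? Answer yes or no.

no

t=0 Δ0: p=0 u=0 v=1 r=1 x=0 clk=0 q=1
  Δ1: clk:0→1
  Δ2: x:0→1
  Δ3: u:0→1, v:1→0, r:1→0
  Δ4: p:0→1, r:0→1
  Δ5: p:1→0, u:1→0
  Δ6: u:0→1
  (6Δ to stable)
t=1 Δ0: p=0 u=1 v=0 r=1 x=1 clk=1 q=1
  Δ1: clk:1→0
  (1Δ to stable)
t=2 Δ0: p=0 u=1 v=0 r=1 x=1 clk=0 q=1
  Δ1: clk:0→1
  (1Δ to stable)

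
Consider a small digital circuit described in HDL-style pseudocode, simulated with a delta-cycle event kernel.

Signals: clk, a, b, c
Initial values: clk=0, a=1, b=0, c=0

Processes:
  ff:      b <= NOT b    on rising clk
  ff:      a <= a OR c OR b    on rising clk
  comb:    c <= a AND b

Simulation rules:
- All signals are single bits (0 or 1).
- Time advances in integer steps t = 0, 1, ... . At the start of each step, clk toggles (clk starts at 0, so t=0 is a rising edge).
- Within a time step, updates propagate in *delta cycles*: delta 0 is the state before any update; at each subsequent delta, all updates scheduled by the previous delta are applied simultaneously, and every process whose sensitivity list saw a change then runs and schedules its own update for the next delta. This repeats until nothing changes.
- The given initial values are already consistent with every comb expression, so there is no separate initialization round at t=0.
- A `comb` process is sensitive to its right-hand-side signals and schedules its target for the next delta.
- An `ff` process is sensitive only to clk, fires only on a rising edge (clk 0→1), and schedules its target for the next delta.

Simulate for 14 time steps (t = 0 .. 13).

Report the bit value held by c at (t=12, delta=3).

1

t0.Δ0 b=0 a=1 clk=0 c=0
t0.Δ1 b=0 a=1 clk=1 c=0
t0.Δ2 b=1 a=1 clk=1 c=0
t0.Δ3 b=1 a=1 clk=1 c=1
t1.Δ0 b=1 a=1 clk=1 c=1
t1.Δ1 b=1 a=1 clk=0 c=1
t2.Δ0 b=1 a=1 clk=0 c=1
t2.Δ1 b=1 a=1 clk=1 c=1
t2.Δ2 b=0 a=1 clk=1 c=1
t2.Δ3 b=0 a=1 clk=1 c=0
t3.Δ0 b=0 a=1 clk=1 c=0
t3.Δ1 b=0 a=1 clk=0 c=0
t4.Δ0 b=0 a=1 clk=0 c=0
t4.Δ1 b=0 a=1 clk=1 c=0
t4.Δ2 b=1 a=1 clk=1 c=0
t4.Δ3 b=1 a=1 clk=1 c=1
t5.Δ0 b=1 a=1 clk=1 c=1
t5.Δ1 b=1 a=1 clk=0 c=1
t6.Δ0 b=1 a=1 clk=0 c=1
t6.Δ1 b=1 a=1 clk=1 c=1
t6.Δ2 b=0 a=1 clk=1 c=1
t6.Δ3 b=0 a=1 clk=1 c=0
t7.Δ0 b=0 a=1 clk=1 c=0
t7.Δ1 b=0 a=1 clk=0 c=0
t8.Δ0 b=0 a=1 clk=0 c=0
t8.Δ1 b=0 a=1 clk=1 c=0
t8.Δ2 b=1 a=1 clk=1 c=0
t8.Δ3 b=1 a=1 clk=1 c=1
t9.Δ0 b=1 a=1 clk=1 c=1
t9.Δ1 b=1 a=1 clk=0 c=1
t10.Δ0 b=1 a=1 clk=0 c=1
t10.Δ1 b=1 a=1 clk=1 c=1
t10.Δ2 b=0 a=1 clk=1 c=1
t10.Δ3 b=0 a=1 clk=1 c=0
t11.Δ0 b=0 a=1 clk=1 c=0
t11.Δ1 b=0 a=1 clk=0 c=0
t12.Δ0 b=0 a=1 clk=0 c=0
t12.Δ1 b=0 a=1 clk=1 c=0
t12.Δ2 b=1 a=1 clk=1 c=0
t12.Δ3 b=1 a=1 clk=1 c=1
t13.Δ0 b=1 a=1 clk=1 c=1
t13.Δ1 b=1 a=1 clk=0 c=1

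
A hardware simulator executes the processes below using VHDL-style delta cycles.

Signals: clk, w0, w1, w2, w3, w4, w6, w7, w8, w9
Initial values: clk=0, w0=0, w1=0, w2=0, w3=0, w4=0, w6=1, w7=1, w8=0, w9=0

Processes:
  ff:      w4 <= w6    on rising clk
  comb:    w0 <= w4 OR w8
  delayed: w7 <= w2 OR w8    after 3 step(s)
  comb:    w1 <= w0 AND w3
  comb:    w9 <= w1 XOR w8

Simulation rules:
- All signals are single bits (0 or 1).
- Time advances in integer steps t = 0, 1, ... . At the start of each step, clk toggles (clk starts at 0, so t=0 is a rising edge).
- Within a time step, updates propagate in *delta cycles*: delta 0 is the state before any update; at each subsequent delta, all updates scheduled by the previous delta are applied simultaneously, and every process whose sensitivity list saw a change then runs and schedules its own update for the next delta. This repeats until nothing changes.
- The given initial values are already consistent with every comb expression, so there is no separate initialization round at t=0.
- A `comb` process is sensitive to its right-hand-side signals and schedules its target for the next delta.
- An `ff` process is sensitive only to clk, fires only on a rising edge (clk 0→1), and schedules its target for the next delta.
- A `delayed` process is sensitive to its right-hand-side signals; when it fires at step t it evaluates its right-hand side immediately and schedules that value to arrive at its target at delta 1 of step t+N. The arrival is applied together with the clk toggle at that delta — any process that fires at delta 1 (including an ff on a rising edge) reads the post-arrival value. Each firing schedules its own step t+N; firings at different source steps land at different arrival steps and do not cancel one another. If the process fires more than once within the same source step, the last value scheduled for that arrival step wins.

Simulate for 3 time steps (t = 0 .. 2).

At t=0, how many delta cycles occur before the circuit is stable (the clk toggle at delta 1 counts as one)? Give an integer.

t=0 Δ0: w3=0 w9=0 w2=0 w8=0 w1=0 w0=0 w7=1 w6=1 w4=0 clk=0
  Δ1: clk:0→1
  Δ2: w4:0→1
  Δ3: w0:0→1
  (3Δ to stable)
t=1 Δ0: w3=0 w9=0 w2=0 w8=0 w1=0 w0=1 w7=1 w6=1 w4=1 clk=1
  Δ1: clk:1→0
  (1Δ to stable)
t=2 Δ0: w3=0 w9=0 w2=0 w8=0 w1=0 w0=1 w7=1 w6=1 w4=1 clk=0
  Δ1: clk:0→1
  (1Δ to stable)

3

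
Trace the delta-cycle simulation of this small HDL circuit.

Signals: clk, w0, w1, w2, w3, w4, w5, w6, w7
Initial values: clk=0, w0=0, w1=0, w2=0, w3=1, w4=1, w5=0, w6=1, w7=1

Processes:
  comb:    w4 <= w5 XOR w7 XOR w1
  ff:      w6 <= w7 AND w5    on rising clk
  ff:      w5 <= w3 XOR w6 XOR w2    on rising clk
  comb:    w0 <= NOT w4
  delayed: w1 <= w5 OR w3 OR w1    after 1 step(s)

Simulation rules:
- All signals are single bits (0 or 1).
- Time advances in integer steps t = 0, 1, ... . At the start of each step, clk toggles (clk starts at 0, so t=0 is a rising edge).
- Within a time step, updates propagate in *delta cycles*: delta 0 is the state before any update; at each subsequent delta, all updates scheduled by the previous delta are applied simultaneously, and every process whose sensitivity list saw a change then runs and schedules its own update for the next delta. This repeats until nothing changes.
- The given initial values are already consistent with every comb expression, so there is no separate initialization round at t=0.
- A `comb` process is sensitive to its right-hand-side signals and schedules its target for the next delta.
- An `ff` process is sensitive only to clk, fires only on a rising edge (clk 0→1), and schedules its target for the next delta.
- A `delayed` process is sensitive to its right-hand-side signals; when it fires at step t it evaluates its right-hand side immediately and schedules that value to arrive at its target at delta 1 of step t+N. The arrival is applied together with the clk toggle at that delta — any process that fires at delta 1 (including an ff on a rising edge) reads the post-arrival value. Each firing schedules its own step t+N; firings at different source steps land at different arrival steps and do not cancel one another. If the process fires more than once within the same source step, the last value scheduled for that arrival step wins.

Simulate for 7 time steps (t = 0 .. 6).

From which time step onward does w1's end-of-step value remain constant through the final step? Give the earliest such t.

3

[bits: w0,w3,w1,w6,clk,w4,w2,w7,w5]
t=0: Δ0=010101010 Δ1=010111010 Δ2=010011010 | 2Δ
t=1: Δ0=010011010 Δ1=010001010 | 1Δ
t=2: Δ0=010001010 Δ1=010011010 Δ2=010011011 Δ3=010010011 Δ4=110010011 | 4Δ
t=3: Δ0=110010011 Δ1=111000011 Δ2=111001011 Δ3=011001011 | 3Δ
t=4: Δ0=011001011 Δ1=011011011 Δ2=011111011 | 2Δ
t=5: Δ0=011111011 Δ1=011101011 | 1Δ
t=6: Δ0=011101011 Δ1=011111011 Δ2=011111010 Δ3=011110010 Δ4=111110010 | 4Δ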